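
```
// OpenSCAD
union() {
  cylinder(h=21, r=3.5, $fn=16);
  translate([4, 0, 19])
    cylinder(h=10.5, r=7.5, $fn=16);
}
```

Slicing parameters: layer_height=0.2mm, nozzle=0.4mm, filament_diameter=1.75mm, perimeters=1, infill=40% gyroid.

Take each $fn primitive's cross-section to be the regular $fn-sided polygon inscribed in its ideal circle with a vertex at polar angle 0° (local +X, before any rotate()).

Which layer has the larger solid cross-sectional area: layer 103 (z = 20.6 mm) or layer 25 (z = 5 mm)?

layer 103 (z = 20.6 mm)

Layer 103 (z = 20.6): the r=3.5 cylinder contributes a regular 16-gon of circumradius 3.5 (area = (16/2)·3.500²·sin(360°/16) = 37.50 mm²); the r=7.5 cylinder at (4, 0) contributes a regular 16-gon of circumradius 7.5 (area = (16/2)·7.500²·sin(360°/16) = 172.21 mm²); Taking the union: the r=3.5 cylinder lies entirely inside the r=7.5 cylinder at (4, 0), so the union is just the r=7.5 cylinder at (4, 0) — area = 172.21 mm². So its area = 172.21 mm². Layer 25 (z = 5): the cylinder: section is a regular 16-gon, circumradius r=3.5 (area = (16/2)·3.500²·sin(360°/16) = 37.50 mm²); the cylinder at (4, 0) does not reach this height (z outside [19, 29.5]); Combining (union): only the r=3.5 cylinder is present, so the union is just that shape — area = 37.50 mm². So its area = 37.50 mm². Layer 103 is larger (172.21 vs 37.50 mm²).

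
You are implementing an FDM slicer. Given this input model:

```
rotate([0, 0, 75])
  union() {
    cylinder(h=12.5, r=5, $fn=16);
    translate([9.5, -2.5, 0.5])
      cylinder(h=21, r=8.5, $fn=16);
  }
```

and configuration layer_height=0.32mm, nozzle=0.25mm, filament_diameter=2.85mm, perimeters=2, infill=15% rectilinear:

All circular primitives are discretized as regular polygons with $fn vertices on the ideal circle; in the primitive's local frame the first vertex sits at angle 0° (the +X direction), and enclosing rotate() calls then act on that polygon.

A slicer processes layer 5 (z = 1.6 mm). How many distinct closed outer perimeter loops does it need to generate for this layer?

1

At z = 1.6 mm: the r=5 cylinder gives a regular 16-gon of circumradius 5 (constant along its height); the r=8.5 cylinder at (9.5, -2.5) gives a regular 16-gon of circumradius 8.5 (constant along its height); Merging all regions: the regions partially overlap (shared area 20.57 mm²), so overlapping operands fuse into one piece — 1 connected region; (whole slice rotated 75° about Z — lengths, areas and connectivity unchanged). The result has 1 disconnected region.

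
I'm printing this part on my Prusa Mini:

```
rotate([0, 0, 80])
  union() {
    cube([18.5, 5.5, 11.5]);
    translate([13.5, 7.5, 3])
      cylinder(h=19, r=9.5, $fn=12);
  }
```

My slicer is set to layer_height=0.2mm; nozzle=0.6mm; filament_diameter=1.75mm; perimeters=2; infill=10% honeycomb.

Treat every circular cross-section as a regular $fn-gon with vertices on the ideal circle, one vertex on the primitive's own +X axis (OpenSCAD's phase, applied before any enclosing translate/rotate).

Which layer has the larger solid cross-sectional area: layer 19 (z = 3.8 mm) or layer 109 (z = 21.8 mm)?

Layer 19 (z = 3.8): the 18.5×5.5 cube contributes its full rectangle (area 101.75 mm²); the r=9.5 cylinder at (13.5, 7.5) gives a regular 12-gon of circumradius 9.5 (constant along its height) (area = (12/2)·9.500²·sin(360°/12) = 270.75 mm²); Combining (union): the regions partially overlap — summed areas 372.50 mm² minus the doubly-counted overlap 69.98 mm² gives 302.52 mm² — area = 302.52 mm²; (whole slice rotated 80° about Z — lengths, areas and connectivity unchanged). So its area = 302.52 mm². Layer 109 (z = 21.8): the cube is absent (z outside [0, 11.5]); the r=9.5 cylinder at (13.5, 7.5) contributes a regular 12-gon of circumradius 9.5 (area = (12/2)·9.500²·sin(360°/12) = 270.75 mm²); Combining (union): only the r=9.5 cylinder at (13.5, 7.5) is present, so the union is just that shape — area = 270.75 mm²; (rotated 80° about Z; rotation is an isometry so areas/perimeters/island counts are preserved). So its area = 270.75 mm². Layer 19 is larger (302.52 vs 270.75 mm²).

layer 19 (z = 3.8 mm)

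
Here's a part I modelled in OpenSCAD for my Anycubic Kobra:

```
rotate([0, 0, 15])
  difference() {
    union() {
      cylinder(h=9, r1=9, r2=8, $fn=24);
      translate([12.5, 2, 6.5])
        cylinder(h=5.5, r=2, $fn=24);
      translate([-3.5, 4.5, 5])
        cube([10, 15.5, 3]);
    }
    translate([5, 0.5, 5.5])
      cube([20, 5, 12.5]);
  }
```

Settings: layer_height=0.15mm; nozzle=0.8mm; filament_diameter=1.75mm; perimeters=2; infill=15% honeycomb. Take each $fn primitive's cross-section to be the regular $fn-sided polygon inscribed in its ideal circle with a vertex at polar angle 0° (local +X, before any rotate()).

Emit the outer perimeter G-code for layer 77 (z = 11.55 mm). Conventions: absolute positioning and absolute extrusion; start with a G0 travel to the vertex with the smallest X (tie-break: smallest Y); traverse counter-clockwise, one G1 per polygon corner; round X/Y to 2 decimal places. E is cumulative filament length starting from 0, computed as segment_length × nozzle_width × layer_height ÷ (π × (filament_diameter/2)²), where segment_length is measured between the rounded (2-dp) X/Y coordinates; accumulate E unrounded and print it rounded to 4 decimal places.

At z = 11.55 mm: the cone does not reach this height (z outside [0, 9]); the r=2 cylinder at (12.5, 2) contributes a regular 24-gon of circumradius 2; the cube at (-3.5, 4.5) is absent (z outside [5, 8]); Combining (union): only the r=2 cylinder at (12.5, 2) is present, so the union is just that shape — 1 connected region; the 20×5 cube at (5, 0.5) contributes its full rectangle; Taking the first minus the rest: starting from that combined region, the 20×5 cube at (5, 0.5) partially overlaps it — only the 11.55 mm² overlap (of its 100.00 mm²) is removed, clipping the outline — 1 connected region; (rotated 15° about Z; rotation is an isometry so areas/perimeters/island counts are preserved). The outline is a single polygon with 7 vertices. Extrusion per mm of travel: 0.8 × 0.15 / (π × 0.875²) = 0.049890. Accumulating E over each segment gives final E = 0.2717.

G0 X10.69 Y3.38 Z11.55
G1 X11.04 Y3.24 E0.0188
G1 X11.56 Y3.17 E0.0450
G1 X12.07 Y3.24 E0.0707
G1 X12.56 Y3.44 E0.0971
G1 X12.97 Y3.75 E0.1227
G1 X13.20 Y4.06 E0.1420
G1 X10.69 Y3.38 E0.2717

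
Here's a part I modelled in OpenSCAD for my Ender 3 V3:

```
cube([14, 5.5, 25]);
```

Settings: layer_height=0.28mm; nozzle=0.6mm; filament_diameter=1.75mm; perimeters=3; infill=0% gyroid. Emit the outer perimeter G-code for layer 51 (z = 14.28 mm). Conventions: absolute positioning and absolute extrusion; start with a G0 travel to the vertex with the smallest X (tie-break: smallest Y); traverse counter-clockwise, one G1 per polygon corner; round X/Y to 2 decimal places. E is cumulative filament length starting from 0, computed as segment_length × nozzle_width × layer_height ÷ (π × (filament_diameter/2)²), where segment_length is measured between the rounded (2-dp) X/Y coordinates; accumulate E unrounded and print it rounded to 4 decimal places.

G0 X0.00 Y0.00 Z14.28
G1 X14.00 Y0.00 E0.9778
G1 X14.00 Y5.50 E1.3620
G1 X0.00 Y5.50 E2.3399
G1 X0.00 Y0.00 E2.7240

At z = 14.28 mm: the 14×5.5 cube contributes its full rectangle. The outline is a single polygon with 4 vertices. Extrusion per mm of travel: 0.6 × 0.28 / (π × 0.875²) = 0.069846. Accumulating E over each segment gives final E = 2.7240.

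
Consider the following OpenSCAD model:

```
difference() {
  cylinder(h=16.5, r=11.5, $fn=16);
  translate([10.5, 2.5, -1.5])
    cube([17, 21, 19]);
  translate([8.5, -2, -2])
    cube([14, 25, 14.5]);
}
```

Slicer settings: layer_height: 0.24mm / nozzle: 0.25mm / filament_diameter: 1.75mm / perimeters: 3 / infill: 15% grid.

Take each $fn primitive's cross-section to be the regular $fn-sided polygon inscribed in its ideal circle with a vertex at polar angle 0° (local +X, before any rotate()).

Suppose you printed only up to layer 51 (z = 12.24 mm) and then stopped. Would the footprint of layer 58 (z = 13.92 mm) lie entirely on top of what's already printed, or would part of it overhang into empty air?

part overhangs

Compare the two slices. At z = 12.24: the r=11.5 cylinder gives a regular 16-gon of circumradius 11.5 (constant along its height) (area = (16/2)·11.500²·sin(360°/16) = 404.88 mm²); the cube at (10.5, 2.5) is present — its section is the full 17×21 rectangle (area 357.00 mm²); the cube at (8.5, -2) (footprint 14×25) is included at this height (area 350.00 mm²); After the difference (first − rest): starting from the r=11.5 cylinder (404.88 mm²), the 17×21 cube at (10.5, 2.5) partially overlaps it — only the 0.61 mm² overlap (of its 357.00 mm²) is removed, clipping the outline; the 14×25 cube at (8.5, -2) partially overlaps it — only the 19.65 mm² overlap (of its 350.00 mm²) is removed, clipping the outline — area = 384.62 mm². At z = 13.92: the cylinder: section is a regular 16-gon, circumradius r=11.5 (area = (16/2)·11.500²·sin(360°/16) = 404.88 mm²); the cube at (10.5, 2.5) (footprint 17×21) is included at this height (area 357.00 mm²); the cube at (8.5, -2) is absent (z outside [-2, 12.5]); After the difference (first − rest): starting from the r=11.5 cylinder (404.88 mm²), the 17×21 cube at (10.5, 2.5) partially overlaps it — only the 0.61 mm² overlap (of its 357.00 mm²) is removed, clipping the outline — area = 404.27 mm². Checking containment: at z = 13.92 the cross-section extends beyond the z = 12.24 cross-section by about 19.65 mm².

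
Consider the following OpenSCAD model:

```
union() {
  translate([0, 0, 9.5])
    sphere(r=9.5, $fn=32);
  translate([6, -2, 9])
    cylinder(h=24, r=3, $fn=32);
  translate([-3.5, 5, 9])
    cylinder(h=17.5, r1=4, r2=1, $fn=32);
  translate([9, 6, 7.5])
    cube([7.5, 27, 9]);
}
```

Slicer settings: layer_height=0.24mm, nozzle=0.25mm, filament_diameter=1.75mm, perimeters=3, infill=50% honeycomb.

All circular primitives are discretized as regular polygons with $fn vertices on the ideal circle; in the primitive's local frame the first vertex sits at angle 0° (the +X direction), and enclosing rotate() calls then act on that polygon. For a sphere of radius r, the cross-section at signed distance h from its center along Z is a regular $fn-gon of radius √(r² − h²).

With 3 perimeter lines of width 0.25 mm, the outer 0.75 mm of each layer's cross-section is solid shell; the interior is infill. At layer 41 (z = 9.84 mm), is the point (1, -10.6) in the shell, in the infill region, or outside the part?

At z = 9.84 mm: the sphere: section is a regular 32-gon, circumradius = √(r²−h²) = √(9.5²−0.34²) = 9.494; the r=3 cylinder at (6, -2) gives a regular 32-gon of circumradius 3 (constant along its height); the cone at (-3.5, 5) contributes a regular 32-gon of circumradius 3.856 (interpolated between r1=4 and r2=1 at t=0.048); the cube at (9, 6) (footprint 7.5×27) is included at this height; Merging all regions: the regions partially overlap (shared area 72.98 mm²), so overlapping operands fuse into one piece — 2 connected regions. Overall, the cross-section has 2 separate islands. The nearest boundary edge runs (1.85, -9.31)→(-0.00, -9.49); distance from the point to it = 1.20 mm. The point is not inside any of the regions above, so it lies outside the cross-section (1.20 mm from the nearest boundary).

outside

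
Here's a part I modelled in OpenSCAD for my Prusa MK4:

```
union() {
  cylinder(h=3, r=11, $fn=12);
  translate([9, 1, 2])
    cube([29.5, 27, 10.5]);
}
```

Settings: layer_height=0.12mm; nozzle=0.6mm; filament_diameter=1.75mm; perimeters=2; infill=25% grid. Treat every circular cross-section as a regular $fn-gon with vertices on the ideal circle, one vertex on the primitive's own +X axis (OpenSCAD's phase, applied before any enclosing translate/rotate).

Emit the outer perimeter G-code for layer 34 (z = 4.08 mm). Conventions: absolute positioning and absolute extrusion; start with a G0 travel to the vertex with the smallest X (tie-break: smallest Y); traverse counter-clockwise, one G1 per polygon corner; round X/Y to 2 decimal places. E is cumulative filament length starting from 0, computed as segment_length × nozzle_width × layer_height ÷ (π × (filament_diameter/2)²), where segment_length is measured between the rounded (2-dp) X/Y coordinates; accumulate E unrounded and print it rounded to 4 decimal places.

At z = 4.08 mm: the cylinder is not intersected at this z (z outside [0, 3]); the cube at (9, 1) is present — its section is the full 29.5×27 rectangle; Combining (union): only the 29.5×27 cube at (9, 1) is present, so the union is just that shape — 1 connected region. The outline is a single polygon with 4 vertices. Extrusion per mm of travel: 0.6 × 0.12 / (π × 0.875²) = 0.029934. Accumulating E over each segment gives final E = 3.3826.

G0 X9.00 Y1.00 Z4.08
G1 X38.50 Y1.00 E0.8831
G1 X38.50 Y28.00 E1.6913
G1 X9.00 Y28.00 E2.5743
G1 X9.00 Y1.00 E3.3826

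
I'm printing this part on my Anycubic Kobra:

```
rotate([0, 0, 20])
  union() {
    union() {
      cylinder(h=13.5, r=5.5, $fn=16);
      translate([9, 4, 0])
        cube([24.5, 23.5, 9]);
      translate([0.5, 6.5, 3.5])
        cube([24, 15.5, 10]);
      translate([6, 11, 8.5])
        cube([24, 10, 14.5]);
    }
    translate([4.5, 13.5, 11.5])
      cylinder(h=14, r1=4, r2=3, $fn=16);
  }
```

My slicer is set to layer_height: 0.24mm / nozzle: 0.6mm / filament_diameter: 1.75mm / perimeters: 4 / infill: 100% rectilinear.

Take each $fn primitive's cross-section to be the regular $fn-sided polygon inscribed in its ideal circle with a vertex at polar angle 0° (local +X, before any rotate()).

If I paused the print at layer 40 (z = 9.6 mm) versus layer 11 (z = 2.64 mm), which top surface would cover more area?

Layer 40 (z = 9.6): the r=5.5 cylinder contributes a regular 16-gon of circumradius 5.5 (area = (16/2)·5.500²·sin(360°/16) = 92.61 mm²); the cube at (9, 4) is not intersected at this z (z outside [0, 9]); the 24×15.5 cube at (0.5, 6.5) contributes its full rectangle (area 372.00 mm²); the 24×10 cube at (6, 11) contributes its full rectangle (area 240.00 mm²); Merging all regions: the regions partially overlap — summed areas 704.61 mm² minus the doubly-counted overlap 185.00 mm² gives 519.61 mm² — area = 519.61 mm²; the cone at (4.5, 13.5) is absent (z outside [11.5, 25.5]); Taking the union: only the result so far is present, so the union is just that shape — area = 519.61 mm²; (rotated 20° about Z; rotation is an isometry so areas/perimeters/island counts are preserved). So its area = 519.61 mm². Layer 11 (z = 2.64): the cylinder: section is a regular 16-gon, circumradius r=5.5 (area = (16/2)·5.500²·sin(360°/16) = 92.61 mm²); the 24.5×23.5 cube at (9, 4) contributes its full rectangle (area 575.75 mm²); the cube at (0.5, 6.5) is absent (z outside [3.5, 13.5]); the cube at (6, 11) is not intersected at this z (z outside [8.5, 23]); Merging all regions: the 2 present regions are separate (no shared area or edge), so areas and boundary lengths simply add and each stays a separate island — area = 668.36 mm²; the cone at (4.5, 13.5) is not intersected at this z (z outside [11.5, 25.5]); Merging all regions: only the result so far is present, so the union is just that shape — area = 668.36 mm²; (rotated 20° about Z; rotation is an isometry so areas/perimeters/island counts are preserved). So its area = 668.36 mm². Layer 11 is larger (668.36 vs 519.61 mm²).

layer 11 (z = 2.64 mm)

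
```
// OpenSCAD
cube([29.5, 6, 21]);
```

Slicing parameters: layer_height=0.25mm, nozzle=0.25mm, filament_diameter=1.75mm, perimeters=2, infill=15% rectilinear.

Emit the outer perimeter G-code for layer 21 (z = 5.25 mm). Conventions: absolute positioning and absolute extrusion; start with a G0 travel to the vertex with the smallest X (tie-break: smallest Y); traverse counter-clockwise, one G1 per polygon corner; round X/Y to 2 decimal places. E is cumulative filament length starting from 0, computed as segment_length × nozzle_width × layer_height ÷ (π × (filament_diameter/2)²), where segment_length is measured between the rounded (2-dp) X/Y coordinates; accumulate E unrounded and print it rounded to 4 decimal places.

G0 X0.00 Y0.00 Z5.25
G1 X29.50 Y0.00 E0.7665
G1 X29.50 Y6.00 E0.9224
G1 X0.00 Y6.00 E1.6890
G1 X0.00 Y0.00 E1.8449

At z = 5.25 mm: the 29.5×6 cube contributes its full rectangle. The outline is a single polygon with 4 vertices. Extrusion per mm of travel: 0.25 × 0.25 / (π × 0.875²) = 0.025984. Accumulating E over each segment gives final E = 1.8449.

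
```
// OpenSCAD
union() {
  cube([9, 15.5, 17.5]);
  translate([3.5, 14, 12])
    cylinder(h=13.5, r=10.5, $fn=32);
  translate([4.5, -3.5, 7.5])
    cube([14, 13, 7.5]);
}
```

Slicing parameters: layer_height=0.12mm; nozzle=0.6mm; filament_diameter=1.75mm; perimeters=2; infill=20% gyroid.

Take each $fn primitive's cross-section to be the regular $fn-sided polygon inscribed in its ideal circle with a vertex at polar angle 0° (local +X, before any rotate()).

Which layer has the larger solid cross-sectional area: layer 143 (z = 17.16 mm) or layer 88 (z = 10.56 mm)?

Layer 143 (z = 17.16): the cube is present — its section is the full 9×15.5 rectangle (area 139.50 mm²); the r=10.5 cylinder at (3.5, 14) gives a regular 32-gon of circumradius 10.5 (constant along its height) (area = (32/2)·10.500²·sin(360°/32) = 344.14 mm²); the cube at (4.5, -3.5) is absent (z outside [7.5, 15]); Taking the union: the regions partially overlap — summed areas 483.64 mm² minus the doubly-counted overlap 104.22 mm² gives 379.42 mm² — area = 379.42 mm². So its area = 379.42 mm². Layer 88 (z = 10.56): the 9×15.5 cube contributes its full rectangle (area 139.50 mm²); the cylinder at (3.5, 14) is not intersected at this z (z outside [12, 25.5]); the cube at (4.5, -3.5) (footprint 14×13) is included at this height (area 182.00 mm²); Taking the union: the regions partially overlap — summed areas 321.50 mm² minus the doubly-counted overlap 42.75 mm² gives 278.75 mm² — area = 278.75 mm². So its area = 278.75 mm². Layer 143 is larger (379.42 vs 278.75 mm²).

layer 143 (z = 17.16 mm)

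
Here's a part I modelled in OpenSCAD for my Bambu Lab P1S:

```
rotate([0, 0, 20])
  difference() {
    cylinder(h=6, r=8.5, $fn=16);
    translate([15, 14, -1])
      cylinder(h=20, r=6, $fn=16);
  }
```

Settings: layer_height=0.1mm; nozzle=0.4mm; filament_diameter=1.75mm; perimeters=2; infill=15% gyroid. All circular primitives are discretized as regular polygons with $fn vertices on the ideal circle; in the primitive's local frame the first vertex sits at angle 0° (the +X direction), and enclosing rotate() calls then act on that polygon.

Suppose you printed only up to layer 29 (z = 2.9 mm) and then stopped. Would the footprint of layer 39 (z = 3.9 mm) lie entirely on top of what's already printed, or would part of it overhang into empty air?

Compare the two slices. At z = 2.9: the r=8.5 cylinder gives a regular 16-gon of circumradius 8.5 (constant along its height) (area = (16/2)·8.500²·sin(360°/16) = 221.19 mm²); the r=6 cylinder at (15, 14) contributes a regular 16-gon of circumradius 6 (area = (16/2)·6.000²·sin(360°/16) = 110.21 mm²); Taking the first minus the rest: starting from the r=8.5 cylinder (221.19 mm²), the r=6 cylinder at (15, 14) misses the remaining region (no effect) — area = 221.19 mm²; (rotated 20° about Z; rotation is an isometry so areas/perimeters/island counts are preserved). At z = 3.9: the cylinder: section is a regular 16-gon, circumradius r=8.5 (area = (16/2)·8.500²·sin(360°/16) = 221.19 mm²); the r=6 cylinder at (15, 14) gives a regular 16-gon of circumradius 6 (constant along its height) (area = (16/2)·6.000²·sin(360°/16) = 110.21 mm²); Taking the first minus the rest: starting from the r=8.5 cylinder (221.19 mm²), the r=6 cylinder at (15, 14) misses the remaining region (no effect) — area = 221.19 mm²; (rotated 20° about Z; rotation is an isometry so areas/perimeters/island counts are preserved). Checking containment: the cross-section at z = 3.9 is a subset of the cross-section at z = 2.9.

entirely on top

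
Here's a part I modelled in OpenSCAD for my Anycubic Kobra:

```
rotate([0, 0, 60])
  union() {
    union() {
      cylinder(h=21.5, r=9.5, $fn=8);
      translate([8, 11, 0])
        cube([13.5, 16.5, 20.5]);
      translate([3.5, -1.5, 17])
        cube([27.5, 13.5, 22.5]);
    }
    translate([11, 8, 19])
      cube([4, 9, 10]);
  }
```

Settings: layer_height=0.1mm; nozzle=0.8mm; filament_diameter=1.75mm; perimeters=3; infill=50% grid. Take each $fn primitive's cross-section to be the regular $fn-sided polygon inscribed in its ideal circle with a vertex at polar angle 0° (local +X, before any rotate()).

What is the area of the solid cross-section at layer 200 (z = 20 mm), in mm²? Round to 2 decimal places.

794.13 mm²

At z = 20 mm: the cylinder: section is a regular 8-gon, circumradius r=9.5 (area = (8/2)·9.500²·sin(360°/8) = 255.27 mm²); the cube at (8, 11) (footprint 13.5×16.5) is included at this height (area 222.75 mm²); the 27.5×13.5 cube at (3.5, -1.5) contributes its full rectangle (area 371.25 mm²); Taking the union: the regions partially overlap — summed areas 849.27 mm² minus the doubly-counted overlap 55.14 mm² gives 794.13 mm² — area = 794.13 mm²; the 4×9 cube at (11, 8) contributes its full rectangle (area 36.00 mm²); Combining (union): the 4×9 cube at (11, 8) lies entirely inside that combined region, so the union is just that combined region — area = 794.13 mm²; (whole slice rotated 60° about Z — lengths, areas and connectivity unchanged). Overall, the cross-section is a single solid region. Net area = 794.13 mm².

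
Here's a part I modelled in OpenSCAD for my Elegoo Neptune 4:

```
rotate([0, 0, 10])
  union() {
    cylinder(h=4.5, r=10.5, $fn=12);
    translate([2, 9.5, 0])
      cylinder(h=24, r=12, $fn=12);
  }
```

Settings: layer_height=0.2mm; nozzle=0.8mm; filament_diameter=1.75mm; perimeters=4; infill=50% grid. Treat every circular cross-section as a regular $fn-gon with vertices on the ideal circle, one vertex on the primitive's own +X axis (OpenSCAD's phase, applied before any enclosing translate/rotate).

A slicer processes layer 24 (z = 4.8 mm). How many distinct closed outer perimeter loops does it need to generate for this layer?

At z = 4.8 mm: the cylinder is absent (z outside [0, 4.5]); the r=12 cylinder at (2, 9.5) gives a regular 12-gon of circumradius 12 (constant along its height); Merging all regions: only the r=12 cylinder at (2, 9.5) is present, so the union is just that shape — 1 connected region; (rotated 10° about Z; rotation is an isometry so areas/perimeters/island counts are preserved). The result has 1 disconnected region.

1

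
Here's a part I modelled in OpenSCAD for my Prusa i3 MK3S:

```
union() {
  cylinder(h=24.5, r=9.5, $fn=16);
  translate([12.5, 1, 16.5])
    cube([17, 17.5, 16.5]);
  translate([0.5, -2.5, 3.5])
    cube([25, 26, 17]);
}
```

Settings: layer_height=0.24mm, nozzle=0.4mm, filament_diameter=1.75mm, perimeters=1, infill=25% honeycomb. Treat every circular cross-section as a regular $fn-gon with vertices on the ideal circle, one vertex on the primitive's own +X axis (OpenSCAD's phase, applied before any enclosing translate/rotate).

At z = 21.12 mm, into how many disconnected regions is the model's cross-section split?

At z = 21.12 mm: the r=9.5 cylinder contributes a regular 16-gon of circumradius 9.5; the 17×17.5 cube at (12.5, 1) contributes its full rectangle; the cube at (0.5, -2.5) is not intersected at this z (z outside [3.5, 20.5]); Combining (union): the 2 present regions are separate (no shared area or edge), so areas and boundary lengths simply add and each stays a separate island — 2 connected regions. The result has 2 disconnected regions.

2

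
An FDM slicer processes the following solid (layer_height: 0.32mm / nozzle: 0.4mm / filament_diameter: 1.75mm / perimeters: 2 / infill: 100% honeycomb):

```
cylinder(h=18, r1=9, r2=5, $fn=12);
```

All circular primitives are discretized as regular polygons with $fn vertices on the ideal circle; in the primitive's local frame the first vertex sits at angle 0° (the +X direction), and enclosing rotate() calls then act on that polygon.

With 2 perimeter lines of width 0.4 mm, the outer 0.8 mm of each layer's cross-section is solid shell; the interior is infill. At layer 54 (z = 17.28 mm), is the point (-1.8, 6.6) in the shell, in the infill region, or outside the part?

outside

At z = 17.28 mm: the cone: at t=0.960 of its height the radius interpolates to r₁+(r₂−r₁)t = 5.160, giving a regular 12-gon of that circumradius. Overall, the cross-section is a single solid region. The nearest boundary edge runs (0.00, 5.16)→(-2.58, 4.47); distance from the point to it = 1.86 mm. The point is not inside any of the regions above, so it lies outside the cross-section (1.86 mm from the nearest boundary).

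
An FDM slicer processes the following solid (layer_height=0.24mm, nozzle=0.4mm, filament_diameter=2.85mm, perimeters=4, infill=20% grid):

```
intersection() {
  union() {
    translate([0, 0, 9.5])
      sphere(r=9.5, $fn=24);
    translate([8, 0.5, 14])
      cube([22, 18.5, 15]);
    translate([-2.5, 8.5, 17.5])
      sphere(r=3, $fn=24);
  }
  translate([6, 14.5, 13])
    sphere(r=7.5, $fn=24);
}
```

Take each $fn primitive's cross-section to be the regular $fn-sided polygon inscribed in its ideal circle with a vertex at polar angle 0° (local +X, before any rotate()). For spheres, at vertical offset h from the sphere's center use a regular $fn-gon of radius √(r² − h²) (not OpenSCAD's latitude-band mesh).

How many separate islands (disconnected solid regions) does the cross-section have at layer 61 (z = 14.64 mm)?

At z = 14.64 mm: the sphere: section is a regular 24-gon, circumradius = √(r²−h²) = √(9.5²−5.14²) = 7.989; the 22×18.5 cube at (8, 0.5) contributes its full rectangle; the r=3 sphere at (-2.5, 8.5) slices to a regular 24-gon of circumradius 0.906 (√(r²−h²) with h=2.86 from center); Merging all regions: the regions partially overlap (shared area 0.00 mm²), so overlapping operands fuse into one piece — 2 connected regions; the sphere at (6, 14.5): section is a regular 24-gon, circumradius = √(r²−h²) = √(7.5²−1.64²) = 7.318; After intersecting: the r=7.5 sphere at (6, 14.5) partially overlaps the result so far; clipping to the common part keeps 48.73 mm² — 1 connected region. Overall, the cross-section is a single solid region. Island count = 1.

1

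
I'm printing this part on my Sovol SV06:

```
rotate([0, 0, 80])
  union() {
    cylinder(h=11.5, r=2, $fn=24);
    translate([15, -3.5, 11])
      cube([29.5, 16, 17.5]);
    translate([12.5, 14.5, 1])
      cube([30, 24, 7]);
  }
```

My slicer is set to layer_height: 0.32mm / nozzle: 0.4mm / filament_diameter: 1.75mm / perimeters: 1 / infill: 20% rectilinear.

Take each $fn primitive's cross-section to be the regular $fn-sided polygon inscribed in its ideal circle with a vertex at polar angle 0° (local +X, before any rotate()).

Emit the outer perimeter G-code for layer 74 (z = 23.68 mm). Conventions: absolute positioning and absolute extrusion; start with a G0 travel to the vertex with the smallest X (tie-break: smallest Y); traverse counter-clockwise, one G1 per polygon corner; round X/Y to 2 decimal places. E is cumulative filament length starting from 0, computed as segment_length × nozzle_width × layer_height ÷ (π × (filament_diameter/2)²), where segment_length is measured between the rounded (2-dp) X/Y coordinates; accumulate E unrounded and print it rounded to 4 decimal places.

At z = 23.68 mm: the cylinder does not reach this height (z outside [0, 11.5]); the cube at (15, -3.5) (footprint 29.5×16) is included at this height; the cube at (12.5, 14.5) does not reach this height (z outside [1, 8]); Taking the union: only the 29.5×16 cube at (15, -3.5) is present, so the union is just that shape — 1 connected region; (rotated 80° about Z; rotation is an isometry so areas/perimeters/island counts are preserved). The outline is a single polygon with 4 vertices. Extrusion per mm of travel: 0.4 × 0.32 / (π × 0.875²) = 0.053216. Accumulating E over each segment gives final E = 4.8428.

G0 X-9.71 Y16.94 Z23.68
G1 X6.05 Y14.16 E0.8516
G1 X11.17 Y43.22 E2.4219
G1 X-4.58 Y45.99 E3.2729
G1 X-9.71 Y16.94 E4.8428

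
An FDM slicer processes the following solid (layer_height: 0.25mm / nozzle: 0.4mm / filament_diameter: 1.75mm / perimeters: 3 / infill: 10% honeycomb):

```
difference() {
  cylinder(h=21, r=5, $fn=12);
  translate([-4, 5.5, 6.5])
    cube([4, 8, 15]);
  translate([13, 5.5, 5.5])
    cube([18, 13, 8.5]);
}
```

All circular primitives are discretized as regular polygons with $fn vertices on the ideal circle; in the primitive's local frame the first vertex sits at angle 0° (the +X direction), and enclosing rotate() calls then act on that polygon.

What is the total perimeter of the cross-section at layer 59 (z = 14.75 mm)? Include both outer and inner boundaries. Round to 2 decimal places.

31.06 mm

At z = 14.75 mm: the r=5 cylinder gives a regular 12-gon of circumradius 5 (constant along its height) (perimeter = 2·12·5.000·sin(180°/12) = 31.06 mm); the cube at (-4, 5.5) is present — its section is the full 4×8 rectangle (perimeter 24.00 mm); the cube at (13, 5.5) does not reach this height (z outside [5.5, 14]); Subtracting the remaining from the first: starting from the r=5 cylinder, the 4×8 cube at (-4, 5.5) misses the remaining region (no effect) — boundary = 31.06 mm. Overall, the cross-section is a single solid region. Total boundary length (outer) = 31.06 mm.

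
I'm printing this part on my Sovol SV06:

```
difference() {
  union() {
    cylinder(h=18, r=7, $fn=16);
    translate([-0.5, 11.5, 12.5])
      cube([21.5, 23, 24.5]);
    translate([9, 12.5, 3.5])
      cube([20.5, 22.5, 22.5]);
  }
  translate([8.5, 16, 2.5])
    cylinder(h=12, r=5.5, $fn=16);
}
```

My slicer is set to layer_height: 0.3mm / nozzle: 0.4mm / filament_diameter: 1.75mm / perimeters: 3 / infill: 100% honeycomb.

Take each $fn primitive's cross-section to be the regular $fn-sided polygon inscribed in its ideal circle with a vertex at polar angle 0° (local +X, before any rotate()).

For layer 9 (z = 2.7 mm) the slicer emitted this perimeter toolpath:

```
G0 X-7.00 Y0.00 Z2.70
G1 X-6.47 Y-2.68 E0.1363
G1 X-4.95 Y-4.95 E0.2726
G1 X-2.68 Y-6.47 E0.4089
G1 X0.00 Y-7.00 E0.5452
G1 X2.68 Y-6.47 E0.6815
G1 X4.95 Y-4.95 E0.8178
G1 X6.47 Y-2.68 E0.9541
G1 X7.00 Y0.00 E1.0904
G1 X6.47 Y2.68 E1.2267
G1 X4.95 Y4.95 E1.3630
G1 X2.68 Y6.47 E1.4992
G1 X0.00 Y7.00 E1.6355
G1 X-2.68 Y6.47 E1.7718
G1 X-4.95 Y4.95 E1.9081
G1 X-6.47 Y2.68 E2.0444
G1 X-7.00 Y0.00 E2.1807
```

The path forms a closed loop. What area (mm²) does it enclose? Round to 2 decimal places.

150.08 mm²

Apply the shoelace formula to the sequence of (X, Y) vertices; enclosed area = 150.08 mm².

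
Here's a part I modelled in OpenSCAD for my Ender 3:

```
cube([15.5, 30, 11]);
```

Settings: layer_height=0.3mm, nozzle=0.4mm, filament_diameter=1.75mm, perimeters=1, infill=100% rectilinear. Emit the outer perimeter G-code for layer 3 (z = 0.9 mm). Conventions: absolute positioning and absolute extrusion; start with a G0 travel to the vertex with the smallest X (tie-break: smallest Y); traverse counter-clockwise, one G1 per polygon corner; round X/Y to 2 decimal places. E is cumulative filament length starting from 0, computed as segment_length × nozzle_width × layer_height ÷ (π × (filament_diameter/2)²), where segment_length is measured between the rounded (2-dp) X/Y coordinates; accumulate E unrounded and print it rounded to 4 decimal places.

G0 X0.00 Y0.00 Z0.90
G1 X15.50 Y0.00 E0.7733
G1 X15.50 Y30.00 E2.2700
G1 X0.00 Y30.00 E3.0433
G1 X0.00 Y0.00 E4.5400

At z = 0.9 mm: the cube is present — its section is the full 15.5×30 rectangle. The outline is a single polygon with 4 vertices. Extrusion per mm of travel: 0.4 × 0.3 / (π × 0.875²) = 0.049890. Accumulating E over each segment gives final E = 4.5400.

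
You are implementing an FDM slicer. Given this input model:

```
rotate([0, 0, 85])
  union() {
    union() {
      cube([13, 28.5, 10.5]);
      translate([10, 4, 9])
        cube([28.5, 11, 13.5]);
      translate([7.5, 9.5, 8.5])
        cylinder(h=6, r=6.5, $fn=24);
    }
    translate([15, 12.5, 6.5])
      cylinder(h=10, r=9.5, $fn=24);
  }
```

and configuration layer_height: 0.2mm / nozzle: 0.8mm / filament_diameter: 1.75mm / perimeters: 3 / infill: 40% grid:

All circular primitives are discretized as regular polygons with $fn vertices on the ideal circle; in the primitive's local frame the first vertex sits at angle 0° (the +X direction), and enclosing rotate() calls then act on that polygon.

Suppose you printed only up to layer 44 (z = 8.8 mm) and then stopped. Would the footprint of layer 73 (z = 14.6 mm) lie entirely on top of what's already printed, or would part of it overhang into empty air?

Compare the two slices. At z = 8.8: the cube is present — its section is the full 13×28.5 rectangle (area 370.50 mm²); the cube at (10, 4) does not reach this height (z outside [9, 22.5]); the r=6.5 cylinder at (7.5, 9.5) contributes a regular 24-gon of circumradius 6.5 (area = (24/2)·6.500²·sin(360°/24) = 131.22 mm²); Combining (union): the regions partially overlap — summed areas 501.72 mm² minus the doubly-counted overlap 126.78 mm² gives 374.94 mm² — area = 374.94 mm²; the r=9.5 cylinder at (15, 12.5) gives a regular 24-gon of circumradius 9.5 (constant along its height) (area = (24/2)·9.500²·sin(360°/24) = 280.30 mm²); Merging all regions: the regions partially overlap — summed areas 655.24 mm² minus the doubly-counted overlap 107.11 mm² gives 548.12 mm² — area = 548.12 mm²; (rotated 85° about Z; rotation is an isometry so areas/perimeters/island counts are preserved). At z = 14.6: the cube is not intersected at this z (z outside [0, 10.5]); the cube at (10, 4) is present — its section is the full 28.5×11 rectangle (area 313.50 mm²); the cylinder at (7.5, 9.5) is not intersected at this z (z outside [8.5, 14.5]); Merging all regions: only the 28.5×11 cube at (10, 4) is present, so the union is just that shape — area = 313.50 mm²; the cylinder at (15, 12.5): section is a regular 24-gon, circumradius r=9.5 (area = (24/2)·9.500²·sin(360°/24) = 280.30 mm²); Merging all regions: the regions partially overlap — summed areas 593.80 mm² minus the doubly-counted overlap 145.62 mm² gives 448.18 mm² — area = 448.18 mm²; (rotated 85° about Z; rotation is an isometry so areas/perimeters/island counts are preserved). Checking containment: at z = 14.6 the cross-section extends beyond the z = 8.8 cross-section by about 167.70 mm².

part overhangs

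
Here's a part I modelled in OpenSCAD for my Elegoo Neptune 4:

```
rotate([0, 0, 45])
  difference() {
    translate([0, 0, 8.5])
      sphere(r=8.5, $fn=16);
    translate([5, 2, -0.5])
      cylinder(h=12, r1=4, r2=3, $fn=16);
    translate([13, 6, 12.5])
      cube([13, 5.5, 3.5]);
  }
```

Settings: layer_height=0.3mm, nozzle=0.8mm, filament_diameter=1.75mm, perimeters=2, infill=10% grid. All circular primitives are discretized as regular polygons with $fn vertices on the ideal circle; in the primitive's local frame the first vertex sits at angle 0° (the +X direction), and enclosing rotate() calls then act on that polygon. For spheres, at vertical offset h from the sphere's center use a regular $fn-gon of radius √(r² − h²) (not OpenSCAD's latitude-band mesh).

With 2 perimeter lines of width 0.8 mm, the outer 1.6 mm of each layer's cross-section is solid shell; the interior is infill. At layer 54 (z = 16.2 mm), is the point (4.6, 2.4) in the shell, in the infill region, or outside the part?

outside

At z = 16.2 mm: the r=8.5 sphere slices to a regular 16-gon of circumradius 3.600 (√(r²−h²) with h=7.7 from center); the cone at (5, 2) does not reach this height (z outside [-0.5, 11.5]); the cube at (13, 6) does not reach this height (z outside [12.5, 16]); Subtracting the remaining from the first: none of the subtracted shapes is present at this height, so the r=8.5 sphere is unchanged — 1 connected region; (rotated 45° about Z; rotation is an isometry so areas/perimeters/island counts are preserved). Overall, the cross-section is a single solid region. Undo the 45° rotation: the query point maps to (4.950, -1.556) in the un-rotated model frame. The nearest boundary edge runs (3.33, -1.38)→(3.60, 0.00); distance from the point to it = 1.63 mm. The point is not inside any of the regions above, so it lies outside the cross-section (1.63 mm from the nearest boundary).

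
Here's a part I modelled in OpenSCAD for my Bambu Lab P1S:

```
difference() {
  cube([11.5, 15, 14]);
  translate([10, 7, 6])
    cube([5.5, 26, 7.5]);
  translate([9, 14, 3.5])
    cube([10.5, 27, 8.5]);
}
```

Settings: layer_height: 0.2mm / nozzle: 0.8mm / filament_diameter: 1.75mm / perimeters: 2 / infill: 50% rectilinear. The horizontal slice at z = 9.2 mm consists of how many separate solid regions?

At z = 9.2 mm: the 11.5×15 cube contributes its full rectangle; the cube at (10, 7) (footprint 5.5×26) is included at this height; the 10.5×27 cube at (9, 14) contributes its full rectangle; Subtracting the remaining from the first: starting from the 11.5×15 cube, the 5.5×26 cube at (10, 7) partially overlaps it — only the 12.00 mm² overlap (of its 143.00 mm²) is removed, clipping the outline; the 10.5×27 cube at (9, 14) partially overlaps it — only the 1.00 mm² overlap (of its 283.50 mm²) is removed, clipping the outline — 1 connected region. The result has 1 disconnected region.

1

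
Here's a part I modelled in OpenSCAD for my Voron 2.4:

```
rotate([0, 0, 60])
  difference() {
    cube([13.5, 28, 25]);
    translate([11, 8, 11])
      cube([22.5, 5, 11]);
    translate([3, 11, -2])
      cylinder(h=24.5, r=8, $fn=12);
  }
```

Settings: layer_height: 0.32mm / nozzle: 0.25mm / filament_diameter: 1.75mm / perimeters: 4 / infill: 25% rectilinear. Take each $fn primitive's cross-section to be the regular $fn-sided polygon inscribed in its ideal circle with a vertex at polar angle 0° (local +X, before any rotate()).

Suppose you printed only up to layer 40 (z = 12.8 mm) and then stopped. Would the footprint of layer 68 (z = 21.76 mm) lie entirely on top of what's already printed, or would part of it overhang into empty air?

Compare the two slices. At z = 12.8: the cube is present — its section is the full 13.5×28 rectangle (area 378.00 mm²); the cube at (11, 8) is present — its section is the full 22.5×5 rectangle (area 112.50 mm²); the r=8 cylinder at (3, 11) contributes a regular 12-gon of circumradius 8 (area = (12/2)·8.000²·sin(360°/12) = 192.00 mm²); Taking the first minus the rest: starting from the 13.5×28 cube (378.00 mm²), the 22.5×5 cube at (11, 8) partially overlaps it — only the 12.50 mm² overlap (of its 112.50 mm²) is removed, clipping the outline; the r=8 cylinder at (3, 11) partially overlaps it — only the 141.59 mm² overlap (of its 192.00 mm²) is removed, clipping the outline — area = 223.91 mm²; (rotated 60° about Z; rotation is an isometry so areas/perimeters/island counts are preserved). At z = 21.76: the cube (footprint 13.5×28) is included at this height (area 378.00 mm²); the cube at (11, 8) is present — its section is the full 22.5×5 rectangle (area 112.50 mm²); the r=8 cylinder at (3, 11) contributes a regular 12-gon of circumradius 8 (area = (12/2)·8.000²·sin(360°/12) = 192.00 mm²); Subtracting the remaining from the first: starting from the 13.5×28 cube (378.00 mm²), the 22.5×5 cube at (11, 8) partially overlaps it — only the 12.50 mm² overlap (of its 112.50 mm²) is removed, clipping the outline; the r=8 cylinder at (3, 11) partially overlaps it — only the 141.59 mm² overlap (of its 192.00 mm²) is removed, clipping the outline — area = 223.91 mm²; (rotated 60° about Z; rotation is an isometry so areas/perimeters/island counts are preserved). Checking containment: the cross-section at z = 21.76 is a subset of the cross-section at z = 12.8.

entirely on top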